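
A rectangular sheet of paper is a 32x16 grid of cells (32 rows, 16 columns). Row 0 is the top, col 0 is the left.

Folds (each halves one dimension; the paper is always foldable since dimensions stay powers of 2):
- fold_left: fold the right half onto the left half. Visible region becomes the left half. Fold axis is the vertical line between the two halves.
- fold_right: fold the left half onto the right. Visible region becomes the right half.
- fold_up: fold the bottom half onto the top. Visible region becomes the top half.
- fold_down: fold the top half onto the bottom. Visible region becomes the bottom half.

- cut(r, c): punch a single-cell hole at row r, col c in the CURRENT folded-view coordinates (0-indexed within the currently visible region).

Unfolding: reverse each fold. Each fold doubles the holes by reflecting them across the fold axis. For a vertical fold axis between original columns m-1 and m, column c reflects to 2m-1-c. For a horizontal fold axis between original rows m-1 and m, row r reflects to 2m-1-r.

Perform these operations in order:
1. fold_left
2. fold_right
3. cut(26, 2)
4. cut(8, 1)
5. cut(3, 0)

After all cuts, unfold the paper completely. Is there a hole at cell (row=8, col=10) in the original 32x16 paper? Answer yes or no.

Answer: yes

Derivation:
Op 1 fold_left: fold axis v@8; visible region now rows[0,32) x cols[0,8) = 32x8
Op 2 fold_right: fold axis v@4; visible region now rows[0,32) x cols[4,8) = 32x4
Op 3 cut(26, 2): punch at orig (26,6); cuts so far [(26, 6)]; region rows[0,32) x cols[4,8) = 32x4
Op 4 cut(8, 1): punch at orig (8,5); cuts so far [(8, 5), (26, 6)]; region rows[0,32) x cols[4,8) = 32x4
Op 5 cut(3, 0): punch at orig (3,4); cuts so far [(3, 4), (8, 5), (26, 6)]; region rows[0,32) x cols[4,8) = 32x4
Unfold 1 (reflect across v@4): 6 holes -> [(3, 3), (3, 4), (8, 2), (8, 5), (26, 1), (26, 6)]
Unfold 2 (reflect across v@8): 12 holes -> [(3, 3), (3, 4), (3, 11), (3, 12), (8, 2), (8, 5), (8, 10), (8, 13), (26, 1), (26, 6), (26, 9), (26, 14)]
Holes: [(3, 3), (3, 4), (3, 11), (3, 12), (8, 2), (8, 5), (8, 10), (8, 13), (26, 1), (26, 6), (26, 9), (26, 14)]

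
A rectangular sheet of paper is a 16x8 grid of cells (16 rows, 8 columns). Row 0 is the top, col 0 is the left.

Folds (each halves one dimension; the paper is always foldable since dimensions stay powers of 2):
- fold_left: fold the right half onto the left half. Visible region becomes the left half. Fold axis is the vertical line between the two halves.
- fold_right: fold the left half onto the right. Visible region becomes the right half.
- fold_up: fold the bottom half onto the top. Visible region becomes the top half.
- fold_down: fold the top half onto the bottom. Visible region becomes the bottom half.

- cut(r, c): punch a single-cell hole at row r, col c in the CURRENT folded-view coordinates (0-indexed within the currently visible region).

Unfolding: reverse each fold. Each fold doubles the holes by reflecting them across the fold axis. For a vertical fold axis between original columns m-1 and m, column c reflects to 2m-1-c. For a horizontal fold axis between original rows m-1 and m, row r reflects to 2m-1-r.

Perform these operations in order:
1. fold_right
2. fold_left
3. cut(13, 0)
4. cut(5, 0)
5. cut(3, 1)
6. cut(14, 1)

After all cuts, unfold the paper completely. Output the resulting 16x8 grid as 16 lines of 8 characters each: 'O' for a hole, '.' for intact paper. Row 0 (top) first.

Op 1 fold_right: fold axis v@4; visible region now rows[0,16) x cols[4,8) = 16x4
Op 2 fold_left: fold axis v@6; visible region now rows[0,16) x cols[4,6) = 16x2
Op 3 cut(13, 0): punch at orig (13,4); cuts so far [(13, 4)]; region rows[0,16) x cols[4,6) = 16x2
Op 4 cut(5, 0): punch at orig (5,4); cuts so far [(5, 4), (13, 4)]; region rows[0,16) x cols[4,6) = 16x2
Op 5 cut(3, 1): punch at orig (3,5); cuts so far [(3, 5), (5, 4), (13, 4)]; region rows[0,16) x cols[4,6) = 16x2
Op 6 cut(14, 1): punch at orig (14,5); cuts so far [(3, 5), (5, 4), (13, 4), (14, 5)]; region rows[0,16) x cols[4,6) = 16x2
Unfold 1 (reflect across v@6): 8 holes -> [(3, 5), (3, 6), (5, 4), (5, 7), (13, 4), (13, 7), (14, 5), (14, 6)]
Unfold 2 (reflect across v@4): 16 holes -> [(3, 1), (3, 2), (3, 5), (3, 6), (5, 0), (5, 3), (5, 4), (5, 7), (13, 0), (13, 3), (13, 4), (13, 7), (14, 1), (14, 2), (14, 5), (14, 6)]

Answer: ........
........
........
.OO..OO.
........
O..OO..O
........
........
........
........
........
........
........
O..OO..O
.OO..OO.
........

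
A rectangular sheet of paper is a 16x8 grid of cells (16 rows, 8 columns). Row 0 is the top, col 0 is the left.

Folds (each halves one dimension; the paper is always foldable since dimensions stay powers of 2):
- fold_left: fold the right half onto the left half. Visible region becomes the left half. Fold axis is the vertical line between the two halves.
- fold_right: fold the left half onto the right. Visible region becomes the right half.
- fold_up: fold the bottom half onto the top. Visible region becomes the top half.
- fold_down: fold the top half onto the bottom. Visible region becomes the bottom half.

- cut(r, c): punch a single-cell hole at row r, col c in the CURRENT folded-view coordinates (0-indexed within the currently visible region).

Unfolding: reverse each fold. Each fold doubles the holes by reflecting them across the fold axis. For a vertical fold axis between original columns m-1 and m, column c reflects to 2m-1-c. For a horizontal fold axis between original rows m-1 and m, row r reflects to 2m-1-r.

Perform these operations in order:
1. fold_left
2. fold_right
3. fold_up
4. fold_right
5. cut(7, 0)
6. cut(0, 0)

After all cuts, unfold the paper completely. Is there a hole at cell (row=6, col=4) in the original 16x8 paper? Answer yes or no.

Answer: no

Derivation:
Op 1 fold_left: fold axis v@4; visible region now rows[0,16) x cols[0,4) = 16x4
Op 2 fold_right: fold axis v@2; visible region now rows[0,16) x cols[2,4) = 16x2
Op 3 fold_up: fold axis h@8; visible region now rows[0,8) x cols[2,4) = 8x2
Op 4 fold_right: fold axis v@3; visible region now rows[0,8) x cols[3,4) = 8x1
Op 5 cut(7, 0): punch at orig (7,3); cuts so far [(7, 3)]; region rows[0,8) x cols[3,4) = 8x1
Op 6 cut(0, 0): punch at orig (0,3); cuts so far [(0, 3), (7, 3)]; region rows[0,8) x cols[3,4) = 8x1
Unfold 1 (reflect across v@3): 4 holes -> [(0, 2), (0, 3), (7, 2), (7, 3)]
Unfold 2 (reflect across h@8): 8 holes -> [(0, 2), (0, 3), (7, 2), (7, 3), (8, 2), (8, 3), (15, 2), (15, 3)]
Unfold 3 (reflect across v@2): 16 holes -> [(0, 0), (0, 1), (0, 2), (0, 3), (7, 0), (7, 1), (7, 2), (7, 3), (8, 0), (8, 1), (8, 2), (8, 3), (15, 0), (15, 1), (15, 2), (15, 3)]
Unfold 4 (reflect across v@4): 32 holes -> [(0, 0), (0, 1), (0, 2), (0, 3), (0, 4), (0, 5), (0, 6), (0, 7), (7, 0), (7, 1), (7, 2), (7, 3), (7, 4), (7, 5), (7, 6), (7, 7), (8, 0), (8, 1), (8, 2), (8, 3), (8, 4), (8, 5), (8, 6), (8, 7), (15, 0), (15, 1), (15, 2), (15, 3), (15, 4), (15, 5), (15, 6), (15, 7)]
Holes: [(0, 0), (0, 1), (0, 2), (0, 3), (0, 4), (0, 5), (0, 6), (0, 7), (7, 0), (7, 1), (7, 2), (7, 3), (7, 4), (7, 5), (7, 6), (7, 7), (8, 0), (8, 1), (8, 2), (8, 3), (8, 4), (8, 5), (8, 6), (8, 7), (15, 0), (15, 1), (15, 2), (15, 3), (15, 4), (15, 5), (15, 6), (15, 7)]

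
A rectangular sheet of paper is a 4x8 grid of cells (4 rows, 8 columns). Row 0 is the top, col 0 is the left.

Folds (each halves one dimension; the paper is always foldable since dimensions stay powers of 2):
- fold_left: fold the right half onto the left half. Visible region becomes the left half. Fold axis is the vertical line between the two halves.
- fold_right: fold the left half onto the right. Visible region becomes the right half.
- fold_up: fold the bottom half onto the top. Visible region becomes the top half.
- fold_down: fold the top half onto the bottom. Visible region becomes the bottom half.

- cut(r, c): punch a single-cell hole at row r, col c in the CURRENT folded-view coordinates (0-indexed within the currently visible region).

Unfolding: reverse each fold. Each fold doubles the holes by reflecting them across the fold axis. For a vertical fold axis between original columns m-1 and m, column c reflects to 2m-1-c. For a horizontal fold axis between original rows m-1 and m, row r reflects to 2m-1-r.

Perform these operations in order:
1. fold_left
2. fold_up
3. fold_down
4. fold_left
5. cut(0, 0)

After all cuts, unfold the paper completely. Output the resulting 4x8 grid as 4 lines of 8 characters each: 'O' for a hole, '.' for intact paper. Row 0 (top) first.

Op 1 fold_left: fold axis v@4; visible region now rows[0,4) x cols[0,4) = 4x4
Op 2 fold_up: fold axis h@2; visible region now rows[0,2) x cols[0,4) = 2x4
Op 3 fold_down: fold axis h@1; visible region now rows[1,2) x cols[0,4) = 1x4
Op 4 fold_left: fold axis v@2; visible region now rows[1,2) x cols[0,2) = 1x2
Op 5 cut(0, 0): punch at orig (1,0); cuts so far [(1, 0)]; region rows[1,2) x cols[0,2) = 1x2
Unfold 1 (reflect across v@2): 2 holes -> [(1, 0), (1, 3)]
Unfold 2 (reflect across h@1): 4 holes -> [(0, 0), (0, 3), (1, 0), (1, 3)]
Unfold 3 (reflect across h@2): 8 holes -> [(0, 0), (0, 3), (1, 0), (1, 3), (2, 0), (2, 3), (3, 0), (3, 3)]
Unfold 4 (reflect across v@4): 16 holes -> [(0, 0), (0, 3), (0, 4), (0, 7), (1, 0), (1, 3), (1, 4), (1, 7), (2, 0), (2, 3), (2, 4), (2, 7), (3, 0), (3, 3), (3, 4), (3, 7)]

Answer: O..OO..O
O..OO..O
O..OO..O
O..OO..O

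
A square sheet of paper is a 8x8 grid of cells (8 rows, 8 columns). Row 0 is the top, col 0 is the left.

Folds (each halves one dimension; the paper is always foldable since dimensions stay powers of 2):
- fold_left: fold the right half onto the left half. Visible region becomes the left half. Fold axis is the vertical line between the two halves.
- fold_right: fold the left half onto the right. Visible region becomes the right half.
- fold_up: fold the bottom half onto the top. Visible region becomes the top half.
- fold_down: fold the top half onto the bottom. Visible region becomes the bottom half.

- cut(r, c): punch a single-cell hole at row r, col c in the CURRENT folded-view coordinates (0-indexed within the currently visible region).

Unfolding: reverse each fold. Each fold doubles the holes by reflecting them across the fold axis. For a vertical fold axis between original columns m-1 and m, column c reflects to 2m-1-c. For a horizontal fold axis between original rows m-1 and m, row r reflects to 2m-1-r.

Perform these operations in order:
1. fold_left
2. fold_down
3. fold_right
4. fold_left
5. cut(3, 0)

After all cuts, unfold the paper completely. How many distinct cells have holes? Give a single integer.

Op 1 fold_left: fold axis v@4; visible region now rows[0,8) x cols[0,4) = 8x4
Op 2 fold_down: fold axis h@4; visible region now rows[4,8) x cols[0,4) = 4x4
Op 3 fold_right: fold axis v@2; visible region now rows[4,8) x cols[2,4) = 4x2
Op 4 fold_left: fold axis v@3; visible region now rows[4,8) x cols[2,3) = 4x1
Op 5 cut(3, 0): punch at orig (7,2); cuts so far [(7, 2)]; region rows[4,8) x cols[2,3) = 4x1
Unfold 1 (reflect across v@3): 2 holes -> [(7, 2), (7, 3)]
Unfold 2 (reflect across v@2): 4 holes -> [(7, 0), (7, 1), (7, 2), (7, 3)]
Unfold 3 (reflect across h@4): 8 holes -> [(0, 0), (0, 1), (0, 2), (0, 3), (7, 0), (7, 1), (7, 2), (7, 3)]
Unfold 4 (reflect across v@4): 16 holes -> [(0, 0), (0, 1), (0, 2), (0, 3), (0, 4), (0, 5), (0, 6), (0, 7), (7, 0), (7, 1), (7, 2), (7, 3), (7, 4), (7, 5), (7, 6), (7, 7)]

Answer: 16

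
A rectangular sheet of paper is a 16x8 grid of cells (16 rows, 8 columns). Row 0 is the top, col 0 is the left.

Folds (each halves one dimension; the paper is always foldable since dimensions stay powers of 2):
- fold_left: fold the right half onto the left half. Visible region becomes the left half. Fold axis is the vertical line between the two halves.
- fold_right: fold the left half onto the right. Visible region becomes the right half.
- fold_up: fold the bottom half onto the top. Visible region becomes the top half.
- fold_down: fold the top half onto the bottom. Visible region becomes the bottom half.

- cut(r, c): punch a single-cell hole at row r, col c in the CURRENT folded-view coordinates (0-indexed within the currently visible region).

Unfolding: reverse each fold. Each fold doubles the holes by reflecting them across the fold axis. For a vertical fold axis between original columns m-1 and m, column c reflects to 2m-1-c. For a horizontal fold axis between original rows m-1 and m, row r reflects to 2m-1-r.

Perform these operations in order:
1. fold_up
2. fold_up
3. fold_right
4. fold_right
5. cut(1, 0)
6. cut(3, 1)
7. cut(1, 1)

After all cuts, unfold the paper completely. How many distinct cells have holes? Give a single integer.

Answer: 48

Derivation:
Op 1 fold_up: fold axis h@8; visible region now rows[0,8) x cols[0,8) = 8x8
Op 2 fold_up: fold axis h@4; visible region now rows[0,4) x cols[0,8) = 4x8
Op 3 fold_right: fold axis v@4; visible region now rows[0,4) x cols[4,8) = 4x4
Op 4 fold_right: fold axis v@6; visible region now rows[0,4) x cols[6,8) = 4x2
Op 5 cut(1, 0): punch at orig (1,6); cuts so far [(1, 6)]; region rows[0,4) x cols[6,8) = 4x2
Op 6 cut(3, 1): punch at orig (3,7); cuts so far [(1, 6), (3, 7)]; region rows[0,4) x cols[6,8) = 4x2
Op 7 cut(1, 1): punch at orig (1,7); cuts so far [(1, 6), (1, 7), (3, 7)]; region rows[0,4) x cols[6,8) = 4x2
Unfold 1 (reflect across v@6): 6 holes -> [(1, 4), (1, 5), (1, 6), (1, 7), (3, 4), (3, 7)]
Unfold 2 (reflect across v@4): 12 holes -> [(1, 0), (1, 1), (1, 2), (1, 3), (1, 4), (1, 5), (1, 6), (1, 7), (3, 0), (3, 3), (3, 4), (3, 7)]
Unfold 3 (reflect across h@4): 24 holes -> [(1, 0), (1, 1), (1, 2), (1, 3), (1, 4), (1, 5), (1, 6), (1, 7), (3, 0), (3, 3), (3, 4), (3, 7), (4, 0), (4, 3), (4, 4), (4, 7), (6, 0), (6, 1), (6, 2), (6, 3), (6, 4), (6, 5), (6, 6), (6, 7)]
Unfold 4 (reflect across h@8): 48 holes -> [(1, 0), (1, 1), (1, 2), (1, 3), (1, 4), (1, 5), (1, 6), (1, 7), (3, 0), (3, 3), (3, 4), (3, 7), (4, 0), (4, 3), (4, 4), (4, 7), (6, 0), (6, 1), (6, 2), (6, 3), (6, 4), (6, 5), (6, 6), (6, 7), (9, 0), (9, 1), (9, 2), (9, 3), (9, 4), (9, 5), (9, 6), (9, 7), (11, 0), (11, 3), (11, 4), (11, 7), (12, 0), (12, 3), (12, 4), (12, 7), (14, 0), (14, 1), (14, 2), (14, 3), (14, 4), (14, 5), (14, 6), (14, 7)]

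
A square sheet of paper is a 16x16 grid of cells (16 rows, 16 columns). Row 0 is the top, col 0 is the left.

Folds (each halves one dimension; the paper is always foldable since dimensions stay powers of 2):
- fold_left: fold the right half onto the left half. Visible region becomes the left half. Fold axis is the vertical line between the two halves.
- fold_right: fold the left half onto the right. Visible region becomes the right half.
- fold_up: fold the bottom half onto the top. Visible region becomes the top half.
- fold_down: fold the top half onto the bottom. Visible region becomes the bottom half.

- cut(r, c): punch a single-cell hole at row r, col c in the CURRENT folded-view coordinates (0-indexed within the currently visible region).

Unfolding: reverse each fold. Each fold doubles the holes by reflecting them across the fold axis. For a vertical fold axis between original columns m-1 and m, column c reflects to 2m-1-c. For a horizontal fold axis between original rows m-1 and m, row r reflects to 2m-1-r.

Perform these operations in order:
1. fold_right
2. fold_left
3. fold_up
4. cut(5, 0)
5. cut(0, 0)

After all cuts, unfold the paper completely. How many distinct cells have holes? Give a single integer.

Op 1 fold_right: fold axis v@8; visible region now rows[0,16) x cols[8,16) = 16x8
Op 2 fold_left: fold axis v@12; visible region now rows[0,16) x cols[8,12) = 16x4
Op 3 fold_up: fold axis h@8; visible region now rows[0,8) x cols[8,12) = 8x4
Op 4 cut(5, 0): punch at orig (5,8); cuts so far [(5, 8)]; region rows[0,8) x cols[8,12) = 8x4
Op 5 cut(0, 0): punch at orig (0,8); cuts so far [(0, 8), (5, 8)]; region rows[0,8) x cols[8,12) = 8x4
Unfold 1 (reflect across h@8): 4 holes -> [(0, 8), (5, 8), (10, 8), (15, 8)]
Unfold 2 (reflect across v@12): 8 holes -> [(0, 8), (0, 15), (5, 8), (5, 15), (10, 8), (10, 15), (15, 8), (15, 15)]
Unfold 3 (reflect across v@8): 16 holes -> [(0, 0), (0, 7), (0, 8), (0, 15), (5, 0), (5, 7), (5, 8), (5, 15), (10, 0), (10, 7), (10, 8), (10, 15), (15, 0), (15, 7), (15, 8), (15, 15)]

Answer: 16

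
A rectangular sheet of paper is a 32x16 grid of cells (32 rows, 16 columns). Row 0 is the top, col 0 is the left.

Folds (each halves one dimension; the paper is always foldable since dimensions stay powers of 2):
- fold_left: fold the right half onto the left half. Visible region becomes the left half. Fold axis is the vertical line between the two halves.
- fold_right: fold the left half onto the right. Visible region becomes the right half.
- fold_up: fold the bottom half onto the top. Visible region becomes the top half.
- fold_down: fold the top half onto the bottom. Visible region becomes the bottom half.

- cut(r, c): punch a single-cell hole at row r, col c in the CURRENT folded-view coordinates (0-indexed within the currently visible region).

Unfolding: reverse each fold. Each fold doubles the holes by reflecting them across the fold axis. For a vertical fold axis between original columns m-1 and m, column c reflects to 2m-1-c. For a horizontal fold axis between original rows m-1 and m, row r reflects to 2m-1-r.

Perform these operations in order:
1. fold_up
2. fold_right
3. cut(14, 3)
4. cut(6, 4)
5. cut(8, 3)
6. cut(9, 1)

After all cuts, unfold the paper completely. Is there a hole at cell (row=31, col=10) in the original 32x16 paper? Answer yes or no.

Op 1 fold_up: fold axis h@16; visible region now rows[0,16) x cols[0,16) = 16x16
Op 2 fold_right: fold axis v@8; visible region now rows[0,16) x cols[8,16) = 16x8
Op 3 cut(14, 3): punch at orig (14,11); cuts so far [(14, 11)]; region rows[0,16) x cols[8,16) = 16x8
Op 4 cut(6, 4): punch at orig (6,12); cuts so far [(6, 12), (14, 11)]; region rows[0,16) x cols[8,16) = 16x8
Op 5 cut(8, 3): punch at orig (8,11); cuts so far [(6, 12), (8, 11), (14, 11)]; region rows[0,16) x cols[8,16) = 16x8
Op 6 cut(9, 1): punch at orig (9,9); cuts so far [(6, 12), (8, 11), (9, 9), (14, 11)]; region rows[0,16) x cols[8,16) = 16x8
Unfold 1 (reflect across v@8): 8 holes -> [(6, 3), (6, 12), (8, 4), (8, 11), (9, 6), (9, 9), (14, 4), (14, 11)]
Unfold 2 (reflect across h@16): 16 holes -> [(6, 3), (6, 12), (8, 4), (8, 11), (9, 6), (9, 9), (14, 4), (14, 11), (17, 4), (17, 11), (22, 6), (22, 9), (23, 4), (23, 11), (25, 3), (25, 12)]
Holes: [(6, 3), (6, 12), (8, 4), (8, 11), (9, 6), (9, 9), (14, 4), (14, 11), (17, 4), (17, 11), (22, 6), (22, 9), (23, 4), (23, 11), (25, 3), (25, 12)]

Answer: no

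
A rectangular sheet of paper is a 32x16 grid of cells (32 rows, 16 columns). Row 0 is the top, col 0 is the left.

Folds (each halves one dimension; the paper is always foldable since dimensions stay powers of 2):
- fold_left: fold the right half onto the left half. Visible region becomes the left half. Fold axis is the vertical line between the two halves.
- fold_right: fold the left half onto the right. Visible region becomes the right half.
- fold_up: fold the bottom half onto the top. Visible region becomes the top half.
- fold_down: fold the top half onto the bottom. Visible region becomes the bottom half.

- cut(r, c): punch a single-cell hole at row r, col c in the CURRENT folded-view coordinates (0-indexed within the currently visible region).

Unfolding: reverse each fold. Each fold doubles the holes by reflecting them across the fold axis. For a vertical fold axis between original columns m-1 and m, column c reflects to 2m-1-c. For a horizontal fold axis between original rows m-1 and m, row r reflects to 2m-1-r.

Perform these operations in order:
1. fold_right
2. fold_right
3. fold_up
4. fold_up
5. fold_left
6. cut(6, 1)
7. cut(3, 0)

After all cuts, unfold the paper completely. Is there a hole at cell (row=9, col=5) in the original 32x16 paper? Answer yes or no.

Op 1 fold_right: fold axis v@8; visible region now rows[0,32) x cols[8,16) = 32x8
Op 2 fold_right: fold axis v@12; visible region now rows[0,32) x cols[12,16) = 32x4
Op 3 fold_up: fold axis h@16; visible region now rows[0,16) x cols[12,16) = 16x4
Op 4 fold_up: fold axis h@8; visible region now rows[0,8) x cols[12,16) = 8x4
Op 5 fold_left: fold axis v@14; visible region now rows[0,8) x cols[12,14) = 8x2
Op 6 cut(6, 1): punch at orig (6,13); cuts so far [(6, 13)]; region rows[0,8) x cols[12,14) = 8x2
Op 7 cut(3, 0): punch at orig (3,12); cuts so far [(3, 12), (6, 13)]; region rows[0,8) x cols[12,14) = 8x2
Unfold 1 (reflect across v@14): 4 holes -> [(3, 12), (3, 15), (6, 13), (6, 14)]
Unfold 2 (reflect across h@8): 8 holes -> [(3, 12), (3, 15), (6, 13), (6, 14), (9, 13), (9, 14), (12, 12), (12, 15)]
Unfold 3 (reflect across h@16): 16 holes -> [(3, 12), (3, 15), (6, 13), (6, 14), (9, 13), (9, 14), (12, 12), (12, 15), (19, 12), (19, 15), (22, 13), (22, 14), (25, 13), (25, 14), (28, 12), (28, 15)]
Unfold 4 (reflect across v@12): 32 holes -> [(3, 8), (3, 11), (3, 12), (3, 15), (6, 9), (6, 10), (6, 13), (6, 14), (9, 9), (9, 10), (9, 13), (9, 14), (12, 8), (12, 11), (12, 12), (12, 15), (19, 8), (19, 11), (19, 12), (19, 15), (22, 9), (22, 10), (22, 13), (22, 14), (25, 9), (25, 10), (25, 13), (25, 14), (28, 8), (28, 11), (28, 12), (28, 15)]
Unfold 5 (reflect across v@8): 64 holes -> [(3, 0), (3, 3), (3, 4), (3, 7), (3, 8), (3, 11), (3, 12), (3, 15), (6, 1), (6, 2), (6, 5), (6, 6), (6, 9), (6, 10), (6, 13), (6, 14), (9, 1), (9, 2), (9, 5), (9, 6), (9, 9), (9, 10), (9, 13), (9, 14), (12, 0), (12, 3), (12, 4), (12, 7), (12, 8), (12, 11), (12, 12), (12, 15), (19, 0), (19, 3), (19, 4), (19, 7), (19, 8), (19, 11), (19, 12), (19, 15), (22, 1), (22, 2), (22, 5), (22, 6), (22, 9), (22, 10), (22, 13), (22, 14), (25, 1), (25, 2), (25, 5), (25, 6), (25, 9), (25, 10), (25, 13), (25, 14), (28, 0), (28, 3), (28, 4), (28, 7), (28, 8), (28, 11), (28, 12), (28, 15)]
Holes: [(3, 0), (3, 3), (3, 4), (3, 7), (3, 8), (3, 11), (3, 12), (3, 15), (6, 1), (6, 2), (6, 5), (6, 6), (6, 9), (6, 10), (6, 13), (6, 14), (9, 1), (9, 2), (9, 5), (9, 6), (9, 9), (9, 10), (9, 13), (9, 14), (12, 0), (12, 3), (12, 4), (12, 7), (12, 8), (12, 11), (12, 12), (12, 15), (19, 0), (19, 3), (19, 4), (19, 7), (19, 8), (19, 11), (19, 12), (19, 15), (22, 1), (22, 2), (22, 5), (22, 6), (22, 9), (22, 10), (22, 13), (22, 14), (25, 1), (25, 2), (25, 5), (25, 6), (25, 9), (25, 10), (25, 13), (25, 14), (28, 0), (28, 3), (28, 4), (28, 7), (28, 8), (28, 11), (28, 12), (28, 15)]

Answer: yes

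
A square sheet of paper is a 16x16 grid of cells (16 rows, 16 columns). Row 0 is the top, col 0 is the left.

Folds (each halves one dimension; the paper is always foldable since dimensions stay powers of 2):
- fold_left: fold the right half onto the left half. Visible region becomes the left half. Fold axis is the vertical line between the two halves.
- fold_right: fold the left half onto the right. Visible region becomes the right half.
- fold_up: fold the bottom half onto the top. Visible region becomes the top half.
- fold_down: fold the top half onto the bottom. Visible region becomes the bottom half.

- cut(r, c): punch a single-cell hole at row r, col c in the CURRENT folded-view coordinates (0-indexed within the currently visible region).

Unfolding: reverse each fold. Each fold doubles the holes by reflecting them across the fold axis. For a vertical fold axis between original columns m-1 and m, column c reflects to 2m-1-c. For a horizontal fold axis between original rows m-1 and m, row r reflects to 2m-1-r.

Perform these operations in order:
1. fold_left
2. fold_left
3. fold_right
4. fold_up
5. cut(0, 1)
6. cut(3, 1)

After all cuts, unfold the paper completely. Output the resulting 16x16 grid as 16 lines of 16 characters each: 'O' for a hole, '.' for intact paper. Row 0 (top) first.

Answer: O..OO..OO..OO..O
................
................
O..OO..OO..OO..O
................
................
................
................
................
................
................
................
O..OO..OO..OO..O
................
................
O..OO..OO..OO..O

Derivation:
Op 1 fold_left: fold axis v@8; visible region now rows[0,16) x cols[0,8) = 16x8
Op 2 fold_left: fold axis v@4; visible region now rows[0,16) x cols[0,4) = 16x4
Op 3 fold_right: fold axis v@2; visible region now rows[0,16) x cols[2,4) = 16x2
Op 4 fold_up: fold axis h@8; visible region now rows[0,8) x cols[2,4) = 8x2
Op 5 cut(0, 1): punch at orig (0,3); cuts so far [(0, 3)]; region rows[0,8) x cols[2,4) = 8x2
Op 6 cut(3, 1): punch at orig (3,3); cuts so far [(0, 3), (3, 3)]; region rows[0,8) x cols[2,4) = 8x2
Unfold 1 (reflect across h@8): 4 holes -> [(0, 3), (3, 3), (12, 3), (15, 3)]
Unfold 2 (reflect across v@2): 8 holes -> [(0, 0), (0, 3), (3, 0), (3, 3), (12, 0), (12, 3), (15, 0), (15, 3)]
Unfold 3 (reflect across v@4): 16 holes -> [(0, 0), (0, 3), (0, 4), (0, 7), (3, 0), (3, 3), (3, 4), (3, 7), (12, 0), (12, 3), (12, 4), (12, 7), (15, 0), (15, 3), (15, 4), (15, 7)]
Unfold 4 (reflect across v@8): 32 holes -> [(0, 0), (0, 3), (0, 4), (0, 7), (0, 8), (0, 11), (0, 12), (0, 15), (3, 0), (3, 3), (3, 4), (3, 7), (3, 8), (3, 11), (3, 12), (3, 15), (12, 0), (12, 3), (12, 4), (12, 7), (12, 8), (12, 11), (12, 12), (12, 15), (15, 0), (15, 3), (15, 4), (15, 7), (15, 8), (15, 11), (15, 12), (15, 15)]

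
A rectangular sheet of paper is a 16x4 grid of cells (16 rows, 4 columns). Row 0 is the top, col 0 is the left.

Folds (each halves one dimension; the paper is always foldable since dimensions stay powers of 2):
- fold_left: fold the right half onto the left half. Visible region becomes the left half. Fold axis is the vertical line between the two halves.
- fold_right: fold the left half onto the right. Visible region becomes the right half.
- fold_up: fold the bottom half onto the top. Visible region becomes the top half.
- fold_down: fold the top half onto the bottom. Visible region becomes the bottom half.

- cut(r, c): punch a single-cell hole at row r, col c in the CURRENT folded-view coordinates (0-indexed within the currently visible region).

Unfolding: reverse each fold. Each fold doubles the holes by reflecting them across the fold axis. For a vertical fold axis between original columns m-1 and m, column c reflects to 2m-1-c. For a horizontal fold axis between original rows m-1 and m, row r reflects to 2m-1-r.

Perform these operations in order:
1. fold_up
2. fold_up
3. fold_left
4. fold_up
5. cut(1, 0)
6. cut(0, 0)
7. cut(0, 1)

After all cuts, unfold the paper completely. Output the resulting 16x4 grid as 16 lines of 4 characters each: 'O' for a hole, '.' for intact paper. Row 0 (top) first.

Answer: OOOO
O..O
O..O
OOOO
OOOO
O..O
O..O
OOOO
OOOO
O..O
O..O
OOOO
OOOO
O..O
O..O
OOOO

Derivation:
Op 1 fold_up: fold axis h@8; visible region now rows[0,8) x cols[0,4) = 8x4
Op 2 fold_up: fold axis h@4; visible region now rows[0,4) x cols[0,4) = 4x4
Op 3 fold_left: fold axis v@2; visible region now rows[0,4) x cols[0,2) = 4x2
Op 4 fold_up: fold axis h@2; visible region now rows[0,2) x cols[0,2) = 2x2
Op 5 cut(1, 0): punch at orig (1,0); cuts so far [(1, 0)]; region rows[0,2) x cols[0,2) = 2x2
Op 6 cut(0, 0): punch at orig (0,0); cuts so far [(0, 0), (1, 0)]; region rows[0,2) x cols[0,2) = 2x2
Op 7 cut(0, 1): punch at orig (0,1); cuts so far [(0, 0), (0, 1), (1, 0)]; region rows[0,2) x cols[0,2) = 2x2
Unfold 1 (reflect across h@2): 6 holes -> [(0, 0), (0, 1), (1, 0), (2, 0), (3, 0), (3, 1)]
Unfold 2 (reflect across v@2): 12 holes -> [(0, 0), (0, 1), (0, 2), (0, 3), (1, 0), (1, 3), (2, 0), (2, 3), (3, 0), (3, 1), (3, 2), (3, 3)]
Unfold 3 (reflect across h@4): 24 holes -> [(0, 0), (0, 1), (0, 2), (0, 3), (1, 0), (1, 3), (2, 0), (2, 3), (3, 0), (3, 1), (3, 2), (3, 3), (4, 0), (4, 1), (4, 2), (4, 3), (5, 0), (5, 3), (6, 0), (6, 3), (7, 0), (7, 1), (7, 2), (7, 3)]
Unfold 4 (reflect across h@8): 48 holes -> [(0, 0), (0, 1), (0, 2), (0, 3), (1, 0), (1, 3), (2, 0), (2, 3), (3, 0), (3, 1), (3, 2), (3, 3), (4, 0), (4, 1), (4, 2), (4, 3), (5, 0), (5, 3), (6, 0), (6, 3), (7, 0), (7, 1), (7, 2), (7, 3), (8, 0), (8, 1), (8, 2), (8, 3), (9, 0), (9, 3), (10, 0), (10, 3), (11, 0), (11, 1), (11, 2), (11, 3), (12, 0), (12, 1), (12, 2), (12, 3), (13, 0), (13, 3), (14, 0), (14, 3), (15, 0), (15, 1), (15, 2), (15, 3)]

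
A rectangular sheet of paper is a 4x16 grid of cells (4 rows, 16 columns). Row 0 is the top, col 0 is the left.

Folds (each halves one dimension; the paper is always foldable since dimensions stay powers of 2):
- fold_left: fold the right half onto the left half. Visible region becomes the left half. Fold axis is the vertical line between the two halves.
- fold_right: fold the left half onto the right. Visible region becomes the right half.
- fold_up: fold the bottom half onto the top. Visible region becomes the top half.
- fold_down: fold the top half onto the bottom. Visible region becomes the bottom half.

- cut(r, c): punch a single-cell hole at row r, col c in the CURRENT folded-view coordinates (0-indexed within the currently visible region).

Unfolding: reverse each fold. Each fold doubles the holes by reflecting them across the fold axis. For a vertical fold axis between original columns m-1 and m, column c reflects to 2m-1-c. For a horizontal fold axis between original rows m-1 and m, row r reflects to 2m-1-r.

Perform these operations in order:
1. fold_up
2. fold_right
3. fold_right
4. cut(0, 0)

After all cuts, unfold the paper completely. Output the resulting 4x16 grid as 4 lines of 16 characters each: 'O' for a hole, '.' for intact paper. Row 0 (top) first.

Answer: ...OO......OO...
................
................
...OO......OO...

Derivation:
Op 1 fold_up: fold axis h@2; visible region now rows[0,2) x cols[0,16) = 2x16
Op 2 fold_right: fold axis v@8; visible region now rows[0,2) x cols[8,16) = 2x8
Op 3 fold_right: fold axis v@12; visible region now rows[0,2) x cols[12,16) = 2x4
Op 4 cut(0, 0): punch at orig (0,12); cuts so far [(0, 12)]; region rows[0,2) x cols[12,16) = 2x4
Unfold 1 (reflect across v@12): 2 holes -> [(0, 11), (0, 12)]
Unfold 2 (reflect across v@8): 4 holes -> [(0, 3), (0, 4), (0, 11), (0, 12)]
Unfold 3 (reflect across h@2): 8 holes -> [(0, 3), (0, 4), (0, 11), (0, 12), (3, 3), (3, 4), (3, 11), (3, 12)]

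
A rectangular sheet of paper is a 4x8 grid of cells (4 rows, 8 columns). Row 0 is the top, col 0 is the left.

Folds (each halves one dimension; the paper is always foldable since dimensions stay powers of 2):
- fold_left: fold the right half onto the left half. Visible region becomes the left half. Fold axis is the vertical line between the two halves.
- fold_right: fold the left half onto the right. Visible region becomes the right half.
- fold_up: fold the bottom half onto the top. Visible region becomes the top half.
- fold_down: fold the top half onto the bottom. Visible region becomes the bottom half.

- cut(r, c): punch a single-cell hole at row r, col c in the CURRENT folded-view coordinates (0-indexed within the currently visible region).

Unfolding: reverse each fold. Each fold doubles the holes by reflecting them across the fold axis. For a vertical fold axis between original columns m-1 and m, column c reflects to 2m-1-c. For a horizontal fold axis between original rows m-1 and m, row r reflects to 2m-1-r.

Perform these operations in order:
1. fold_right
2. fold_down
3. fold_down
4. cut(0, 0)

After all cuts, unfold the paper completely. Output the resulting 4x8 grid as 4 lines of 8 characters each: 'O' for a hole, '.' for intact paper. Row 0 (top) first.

Op 1 fold_right: fold axis v@4; visible region now rows[0,4) x cols[4,8) = 4x4
Op 2 fold_down: fold axis h@2; visible region now rows[2,4) x cols[4,8) = 2x4
Op 3 fold_down: fold axis h@3; visible region now rows[3,4) x cols[4,8) = 1x4
Op 4 cut(0, 0): punch at orig (3,4); cuts so far [(3, 4)]; region rows[3,4) x cols[4,8) = 1x4
Unfold 1 (reflect across h@3): 2 holes -> [(2, 4), (3, 4)]
Unfold 2 (reflect across h@2): 4 holes -> [(0, 4), (1, 4), (2, 4), (3, 4)]
Unfold 3 (reflect across v@4): 8 holes -> [(0, 3), (0, 4), (1, 3), (1, 4), (2, 3), (2, 4), (3, 3), (3, 4)]

Answer: ...OO...
...OO...
...OO...
...OO...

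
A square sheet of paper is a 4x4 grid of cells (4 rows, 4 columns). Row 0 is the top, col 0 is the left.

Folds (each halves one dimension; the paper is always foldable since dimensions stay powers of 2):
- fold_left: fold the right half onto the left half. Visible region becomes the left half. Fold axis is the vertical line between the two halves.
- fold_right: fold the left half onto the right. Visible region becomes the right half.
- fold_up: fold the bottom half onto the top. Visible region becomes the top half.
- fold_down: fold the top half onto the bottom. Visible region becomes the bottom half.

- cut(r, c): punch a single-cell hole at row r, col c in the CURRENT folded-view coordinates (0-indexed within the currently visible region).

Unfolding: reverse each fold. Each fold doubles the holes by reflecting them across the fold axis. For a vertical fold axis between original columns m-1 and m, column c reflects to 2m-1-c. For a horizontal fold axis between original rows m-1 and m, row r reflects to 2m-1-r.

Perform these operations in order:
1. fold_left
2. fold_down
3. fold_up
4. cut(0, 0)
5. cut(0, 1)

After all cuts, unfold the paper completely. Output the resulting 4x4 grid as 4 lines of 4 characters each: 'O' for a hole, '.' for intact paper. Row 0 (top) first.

Op 1 fold_left: fold axis v@2; visible region now rows[0,4) x cols[0,2) = 4x2
Op 2 fold_down: fold axis h@2; visible region now rows[2,4) x cols[0,2) = 2x2
Op 3 fold_up: fold axis h@3; visible region now rows[2,3) x cols[0,2) = 1x2
Op 4 cut(0, 0): punch at orig (2,0); cuts so far [(2, 0)]; region rows[2,3) x cols[0,2) = 1x2
Op 5 cut(0, 1): punch at orig (2,1); cuts so far [(2, 0), (2, 1)]; region rows[2,3) x cols[0,2) = 1x2
Unfold 1 (reflect across h@3): 4 holes -> [(2, 0), (2, 1), (3, 0), (3, 1)]
Unfold 2 (reflect across h@2): 8 holes -> [(0, 0), (0, 1), (1, 0), (1, 1), (2, 0), (2, 1), (3, 0), (3, 1)]
Unfold 3 (reflect across v@2): 16 holes -> [(0, 0), (0, 1), (0, 2), (0, 3), (1, 0), (1, 1), (1, 2), (1, 3), (2, 0), (2, 1), (2, 2), (2, 3), (3, 0), (3, 1), (3, 2), (3, 3)]

Answer: OOOO
OOOO
OOOO
OOOO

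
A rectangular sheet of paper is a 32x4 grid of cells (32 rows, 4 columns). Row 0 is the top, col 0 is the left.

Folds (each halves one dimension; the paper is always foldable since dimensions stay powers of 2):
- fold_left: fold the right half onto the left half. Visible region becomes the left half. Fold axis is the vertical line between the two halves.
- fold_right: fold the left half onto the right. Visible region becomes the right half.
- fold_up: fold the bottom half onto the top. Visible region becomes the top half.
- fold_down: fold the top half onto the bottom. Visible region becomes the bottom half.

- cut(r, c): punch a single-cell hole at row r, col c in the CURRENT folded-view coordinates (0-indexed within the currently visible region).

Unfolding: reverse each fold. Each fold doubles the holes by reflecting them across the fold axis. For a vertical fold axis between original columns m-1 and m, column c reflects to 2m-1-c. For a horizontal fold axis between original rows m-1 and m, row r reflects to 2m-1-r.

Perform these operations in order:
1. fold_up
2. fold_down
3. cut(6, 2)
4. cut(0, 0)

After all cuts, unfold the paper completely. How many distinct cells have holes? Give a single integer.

Answer: 8

Derivation:
Op 1 fold_up: fold axis h@16; visible region now rows[0,16) x cols[0,4) = 16x4
Op 2 fold_down: fold axis h@8; visible region now rows[8,16) x cols[0,4) = 8x4
Op 3 cut(6, 2): punch at orig (14,2); cuts so far [(14, 2)]; region rows[8,16) x cols[0,4) = 8x4
Op 4 cut(0, 0): punch at orig (8,0); cuts so far [(8, 0), (14, 2)]; region rows[8,16) x cols[0,4) = 8x4
Unfold 1 (reflect across h@8): 4 holes -> [(1, 2), (7, 0), (8, 0), (14, 2)]
Unfold 2 (reflect across h@16): 8 holes -> [(1, 2), (7, 0), (8, 0), (14, 2), (17, 2), (23, 0), (24, 0), (30, 2)]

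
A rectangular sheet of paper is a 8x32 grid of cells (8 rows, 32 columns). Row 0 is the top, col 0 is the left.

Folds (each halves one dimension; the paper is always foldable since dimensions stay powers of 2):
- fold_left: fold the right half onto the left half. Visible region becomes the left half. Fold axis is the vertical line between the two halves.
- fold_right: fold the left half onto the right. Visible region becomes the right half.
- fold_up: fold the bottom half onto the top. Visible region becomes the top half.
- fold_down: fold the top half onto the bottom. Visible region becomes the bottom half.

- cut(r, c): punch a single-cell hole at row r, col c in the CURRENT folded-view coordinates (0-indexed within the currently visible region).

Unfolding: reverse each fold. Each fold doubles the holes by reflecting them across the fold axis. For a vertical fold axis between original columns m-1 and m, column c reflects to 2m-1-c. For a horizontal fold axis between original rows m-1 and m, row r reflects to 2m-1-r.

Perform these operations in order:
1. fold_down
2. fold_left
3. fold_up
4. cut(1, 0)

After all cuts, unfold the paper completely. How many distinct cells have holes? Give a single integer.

Answer: 8

Derivation:
Op 1 fold_down: fold axis h@4; visible region now rows[4,8) x cols[0,32) = 4x32
Op 2 fold_left: fold axis v@16; visible region now rows[4,8) x cols[0,16) = 4x16
Op 3 fold_up: fold axis h@6; visible region now rows[4,6) x cols[0,16) = 2x16
Op 4 cut(1, 0): punch at orig (5,0); cuts so far [(5, 0)]; region rows[4,6) x cols[0,16) = 2x16
Unfold 1 (reflect across h@6): 2 holes -> [(5, 0), (6, 0)]
Unfold 2 (reflect across v@16): 4 holes -> [(5, 0), (5, 31), (6, 0), (6, 31)]
Unfold 3 (reflect across h@4): 8 holes -> [(1, 0), (1, 31), (2, 0), (2, 31), (5, 0), (5, 31), (6, 0), (6, 31)]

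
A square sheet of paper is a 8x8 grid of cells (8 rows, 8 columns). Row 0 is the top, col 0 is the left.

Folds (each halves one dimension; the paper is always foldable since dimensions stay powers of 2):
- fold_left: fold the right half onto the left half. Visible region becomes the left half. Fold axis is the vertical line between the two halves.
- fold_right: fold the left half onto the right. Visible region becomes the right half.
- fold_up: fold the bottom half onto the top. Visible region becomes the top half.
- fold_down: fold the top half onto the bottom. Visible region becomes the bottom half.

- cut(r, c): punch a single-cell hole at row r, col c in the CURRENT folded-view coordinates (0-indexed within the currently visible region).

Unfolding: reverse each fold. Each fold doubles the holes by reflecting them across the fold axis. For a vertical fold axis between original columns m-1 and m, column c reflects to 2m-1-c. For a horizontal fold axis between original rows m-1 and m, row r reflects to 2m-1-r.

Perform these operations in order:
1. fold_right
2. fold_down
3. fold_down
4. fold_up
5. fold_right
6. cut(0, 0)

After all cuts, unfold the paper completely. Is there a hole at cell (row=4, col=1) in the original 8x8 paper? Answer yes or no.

Answer: yes

Derivation:
Op 1 fold_right: fold axis v@4; visible region now rows[0,8) x cols[4,8) = 8x4
Op 2 fold_down: fold axis h@4; visible region now rows[4,8) x cols[4,8) = 4x4
Op 3 fold_down: fold axis h@6; visible region now rows[6,8) x cols[4,8) = 2x4
Op 4 fold_up: fold axis h@7; visible region now rows[6,7) x cols[4,8) = 1x4
Op 5 fold_right: fold axis v@6; visible region now rows[6,7) x cols[6,8) = 1x2
Op 6 cut(0, 0): punch at orig (6,6); cuts so far [(6, 6)]; region rows[6,7) x cols[6,8) = 1x2
Unfold 1 (reflect across v@6): 2 holes -> [(6, 5), (6, 6)]
Unfold 2 (reflect across h@7): 4 holes -> [(6, 5), (6, 6), (7, 5), (7, 6)]
Unfold 3 (reflect across h@6): 8 holes -> [(4, 5), (4, 6), (5, 5), (5, 6), (6, 5), (6, 6), (7, 5), (7, 6)]
Unfold 4 (reflect across h@4): 16 holes -> [(0, 5), (0, 6), (1, 5), (1, 6), (2, 5), (2, 6), (3, 5), (3, 6), (4, 5), (4, 6), (5, 5), (5, 6), (6, 5), (6, 6), (7, 5), (7, 6)]
Unfold 5 (reflect across v@4): 32 holes -> [(0, 1), (0, 2), (0, 5), (0, 6), (1, 1), (1, 2), (1, 5), (1, 6), (2, 1), (2, 2), (2, 5), (2, 6), (3, 1), (3, 2), (3, 5), (3, 6), (4, 1), (4, 2), (4, 5), (4, 6), (5, 1), (5, 2), (5, 5), (5, 6), (6, 1), (6, 2), (6, 5), (6, 6), (7, 1), (7, 2), (7, 5), (7, 6)]
Holes: [(0, 1), (0, 2), (0, 5), (0, 6), (1, 1), (1, 2), (1, 5), (1, 6), (2, 1), (2, 2), (2, 5), (2, 6), (3, 1), (3, 2), (3, 5), (3, 6), (4, 1), (4, 2), (4, 5), (4, 6), (5, 1), (5, 2), (5, 5), (5, 6), (6, 1), (6, 2), (6, 5), (6, 6), (7, 1), (7, 2), (7, 5), (7, 6)]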